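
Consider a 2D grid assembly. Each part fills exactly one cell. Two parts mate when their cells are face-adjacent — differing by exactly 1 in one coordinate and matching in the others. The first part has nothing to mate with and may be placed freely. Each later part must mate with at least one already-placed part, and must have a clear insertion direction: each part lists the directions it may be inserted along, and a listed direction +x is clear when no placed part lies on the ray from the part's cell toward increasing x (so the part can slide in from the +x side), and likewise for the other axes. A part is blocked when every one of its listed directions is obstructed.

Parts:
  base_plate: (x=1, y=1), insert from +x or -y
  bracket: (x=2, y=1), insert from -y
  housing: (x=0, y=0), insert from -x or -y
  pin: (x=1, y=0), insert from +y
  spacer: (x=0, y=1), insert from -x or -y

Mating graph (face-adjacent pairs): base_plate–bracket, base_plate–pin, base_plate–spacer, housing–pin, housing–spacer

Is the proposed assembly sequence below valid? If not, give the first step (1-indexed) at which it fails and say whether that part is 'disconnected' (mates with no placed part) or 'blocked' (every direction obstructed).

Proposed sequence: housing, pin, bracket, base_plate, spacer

Invalid at step 3 (disconnected)

1. housing@(0, 0) [-x clear] — {housing}
2. pin@(1, 0) [+y clear] — {housing, pin}
3. bracket@(2, 1) — no placed neighbour ⇒ disconnected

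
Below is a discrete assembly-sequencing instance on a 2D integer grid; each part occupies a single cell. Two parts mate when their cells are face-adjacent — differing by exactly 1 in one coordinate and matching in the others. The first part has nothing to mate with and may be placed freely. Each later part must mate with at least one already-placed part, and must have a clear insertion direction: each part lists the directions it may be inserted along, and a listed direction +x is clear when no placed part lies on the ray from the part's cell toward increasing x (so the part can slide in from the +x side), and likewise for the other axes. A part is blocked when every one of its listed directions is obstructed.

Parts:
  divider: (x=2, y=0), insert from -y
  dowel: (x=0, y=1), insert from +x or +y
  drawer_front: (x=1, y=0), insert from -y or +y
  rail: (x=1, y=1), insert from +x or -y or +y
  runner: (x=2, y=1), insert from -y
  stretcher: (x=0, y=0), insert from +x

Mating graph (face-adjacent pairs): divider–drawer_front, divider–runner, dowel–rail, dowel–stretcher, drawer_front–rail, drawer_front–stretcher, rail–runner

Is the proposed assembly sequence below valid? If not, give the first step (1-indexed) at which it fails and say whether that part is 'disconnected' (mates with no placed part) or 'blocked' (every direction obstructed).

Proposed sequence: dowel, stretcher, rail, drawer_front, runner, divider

1. dowel@(0, 1) [+x clear] — {dowel}
2. stretcher@(0, 0) [+x clear] — {dowel, stretcher}
3. rail@(1, 1) [+x clear] — {dowel, rail, stretcher}
4. drawer_front@(1, 0) [-y clear] — {dowel, drawer_front, rail, stretcher}
5. runner@(2, 1) [-y clear] — {dowel, drawer_front, rail, runner, stretcher}
6. divider@(2, 0) [-y clear] — {divider, dowel, drawer_front, rail, runner, stretcher}

Valid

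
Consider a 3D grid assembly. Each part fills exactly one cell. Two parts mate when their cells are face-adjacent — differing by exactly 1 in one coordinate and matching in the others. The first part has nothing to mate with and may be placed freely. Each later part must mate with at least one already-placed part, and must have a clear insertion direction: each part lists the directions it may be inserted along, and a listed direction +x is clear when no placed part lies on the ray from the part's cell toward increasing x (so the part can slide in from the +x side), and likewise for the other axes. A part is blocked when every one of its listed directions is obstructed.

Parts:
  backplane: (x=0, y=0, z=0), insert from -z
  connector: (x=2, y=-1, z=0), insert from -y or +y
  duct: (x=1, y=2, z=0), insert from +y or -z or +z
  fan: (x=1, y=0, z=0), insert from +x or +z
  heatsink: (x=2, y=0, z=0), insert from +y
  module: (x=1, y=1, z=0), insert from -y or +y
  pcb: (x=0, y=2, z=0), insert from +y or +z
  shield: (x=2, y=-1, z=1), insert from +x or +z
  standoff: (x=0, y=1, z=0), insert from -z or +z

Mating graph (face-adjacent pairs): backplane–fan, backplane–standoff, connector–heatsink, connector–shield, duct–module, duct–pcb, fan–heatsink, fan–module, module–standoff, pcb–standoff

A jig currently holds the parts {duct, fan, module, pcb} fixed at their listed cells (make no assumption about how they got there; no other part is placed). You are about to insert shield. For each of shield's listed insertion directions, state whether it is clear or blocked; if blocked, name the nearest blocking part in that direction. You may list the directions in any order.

+x: clear; +z: clear

+x: ray from shield(2, -1, 1) has no placed part ⇒ clear
+z: ray from shield(2, -1, 1) has no placed part ⇒ clear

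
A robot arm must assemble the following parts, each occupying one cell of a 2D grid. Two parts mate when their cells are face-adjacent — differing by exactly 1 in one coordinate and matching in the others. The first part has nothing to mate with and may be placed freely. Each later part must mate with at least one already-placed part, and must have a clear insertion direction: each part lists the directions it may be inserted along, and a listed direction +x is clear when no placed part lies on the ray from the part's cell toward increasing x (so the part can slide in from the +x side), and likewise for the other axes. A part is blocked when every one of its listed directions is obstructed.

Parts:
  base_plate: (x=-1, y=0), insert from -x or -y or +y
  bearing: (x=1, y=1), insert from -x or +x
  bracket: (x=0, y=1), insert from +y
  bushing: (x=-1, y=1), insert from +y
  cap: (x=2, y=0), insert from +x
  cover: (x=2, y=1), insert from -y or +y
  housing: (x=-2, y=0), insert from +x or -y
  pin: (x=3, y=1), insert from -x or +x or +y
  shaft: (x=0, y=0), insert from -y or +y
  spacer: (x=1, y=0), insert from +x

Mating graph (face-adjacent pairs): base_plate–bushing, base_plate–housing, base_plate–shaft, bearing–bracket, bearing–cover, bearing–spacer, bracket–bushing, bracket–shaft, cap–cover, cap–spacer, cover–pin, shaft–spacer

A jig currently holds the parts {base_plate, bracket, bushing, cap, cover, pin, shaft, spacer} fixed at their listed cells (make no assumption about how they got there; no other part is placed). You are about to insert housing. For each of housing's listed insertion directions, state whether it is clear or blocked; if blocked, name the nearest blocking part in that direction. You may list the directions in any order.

+x: blocked by base_plate; -y: clear

+x: nearest on ray is base_plate@(-1, 0) ⇒ blocked
-y: ray from housing(-2, 0) has no placed part ⇒ clear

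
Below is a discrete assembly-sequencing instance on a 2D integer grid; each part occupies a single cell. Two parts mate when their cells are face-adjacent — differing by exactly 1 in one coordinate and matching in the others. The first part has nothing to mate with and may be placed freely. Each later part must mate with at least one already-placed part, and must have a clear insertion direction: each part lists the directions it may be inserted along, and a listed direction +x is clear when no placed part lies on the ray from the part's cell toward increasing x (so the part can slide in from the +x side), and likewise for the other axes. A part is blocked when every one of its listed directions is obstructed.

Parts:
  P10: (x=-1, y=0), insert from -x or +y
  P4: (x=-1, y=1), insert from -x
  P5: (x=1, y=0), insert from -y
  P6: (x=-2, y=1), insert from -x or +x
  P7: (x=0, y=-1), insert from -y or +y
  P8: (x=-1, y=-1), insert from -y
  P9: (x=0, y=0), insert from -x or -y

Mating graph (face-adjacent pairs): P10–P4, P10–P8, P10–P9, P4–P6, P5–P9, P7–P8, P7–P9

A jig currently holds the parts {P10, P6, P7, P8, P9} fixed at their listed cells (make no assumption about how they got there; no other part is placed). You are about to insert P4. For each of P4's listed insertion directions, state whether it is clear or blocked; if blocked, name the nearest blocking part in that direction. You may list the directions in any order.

-x: blocked by P6

-x: nearest on ray is P6@(-2, 1) ⇒ blocked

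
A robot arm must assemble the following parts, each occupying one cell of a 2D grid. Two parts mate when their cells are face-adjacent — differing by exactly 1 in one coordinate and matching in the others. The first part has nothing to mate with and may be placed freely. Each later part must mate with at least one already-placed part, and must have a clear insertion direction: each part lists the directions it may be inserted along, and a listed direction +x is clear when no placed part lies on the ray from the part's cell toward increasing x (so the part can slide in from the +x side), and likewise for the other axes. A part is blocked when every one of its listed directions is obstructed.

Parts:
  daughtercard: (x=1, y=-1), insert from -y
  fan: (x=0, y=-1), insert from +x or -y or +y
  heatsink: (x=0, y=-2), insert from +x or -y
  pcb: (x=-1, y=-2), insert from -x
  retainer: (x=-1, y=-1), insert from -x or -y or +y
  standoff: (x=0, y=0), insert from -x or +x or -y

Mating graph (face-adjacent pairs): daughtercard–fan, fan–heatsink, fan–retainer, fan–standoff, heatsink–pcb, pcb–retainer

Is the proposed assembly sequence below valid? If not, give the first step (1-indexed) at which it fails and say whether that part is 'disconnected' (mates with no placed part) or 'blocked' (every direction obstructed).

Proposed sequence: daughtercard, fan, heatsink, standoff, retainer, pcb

1. daughtercard@(1, -1) [-y clear] — {daughtercard}
2. fan@(0, -1) [-y clear] — {daughtercard, fan}
3. heatsink@(0, -2) [+x clear] — {daughtercard, fan, heatsink}
4. standoff@(0, 0) [-x clear] — {daughtercard, fan, heatsink, standoff}
5. retainer@(-1, -1) [-x clear] — {daughtercard, fan, heatsink, retainer, standoff}
6. pcb@(-1, -2) [-x clear] — {daughtercard, fan, heatsink, pcb, retainer, standoff}

Valid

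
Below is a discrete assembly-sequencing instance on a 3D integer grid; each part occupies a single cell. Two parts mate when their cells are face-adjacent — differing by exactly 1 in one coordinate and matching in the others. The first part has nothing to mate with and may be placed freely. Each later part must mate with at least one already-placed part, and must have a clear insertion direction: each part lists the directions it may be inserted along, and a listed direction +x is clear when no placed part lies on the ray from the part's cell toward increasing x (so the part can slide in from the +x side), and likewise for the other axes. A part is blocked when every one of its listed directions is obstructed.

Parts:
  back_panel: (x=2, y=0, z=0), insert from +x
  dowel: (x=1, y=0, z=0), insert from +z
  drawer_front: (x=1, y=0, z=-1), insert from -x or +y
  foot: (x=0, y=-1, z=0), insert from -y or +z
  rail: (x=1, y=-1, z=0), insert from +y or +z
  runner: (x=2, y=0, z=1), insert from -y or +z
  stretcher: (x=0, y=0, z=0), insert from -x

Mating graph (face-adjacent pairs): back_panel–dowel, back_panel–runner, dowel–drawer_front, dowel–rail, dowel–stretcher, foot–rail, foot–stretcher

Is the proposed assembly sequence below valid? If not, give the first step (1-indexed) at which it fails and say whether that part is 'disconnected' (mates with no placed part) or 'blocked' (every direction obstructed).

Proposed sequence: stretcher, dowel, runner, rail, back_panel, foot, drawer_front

Invalid at step 3 (disconnected)

1. stretcher@(0, 0, 0) [-x clear] — {stretcher}
2. dowel@(1, 0, 0) [+z clear] — {dowel, stretcher}
3. runner@(2, 0, 1) — no placed neighbour ⇒ disconnected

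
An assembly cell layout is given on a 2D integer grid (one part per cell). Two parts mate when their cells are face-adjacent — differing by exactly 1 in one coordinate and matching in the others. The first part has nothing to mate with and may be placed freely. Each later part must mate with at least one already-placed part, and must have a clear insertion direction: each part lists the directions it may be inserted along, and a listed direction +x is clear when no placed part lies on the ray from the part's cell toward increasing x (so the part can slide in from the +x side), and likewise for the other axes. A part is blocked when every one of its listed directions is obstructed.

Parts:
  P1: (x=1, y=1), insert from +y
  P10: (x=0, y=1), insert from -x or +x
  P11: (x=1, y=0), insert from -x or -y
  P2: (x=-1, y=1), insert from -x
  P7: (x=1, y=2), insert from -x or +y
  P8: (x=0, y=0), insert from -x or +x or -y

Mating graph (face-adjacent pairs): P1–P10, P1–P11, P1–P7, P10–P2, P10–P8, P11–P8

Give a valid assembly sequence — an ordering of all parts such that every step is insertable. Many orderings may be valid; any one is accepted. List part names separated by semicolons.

P11; P8; P10; P2; P1; P7

1. P11@(1, 0) [-x clear] — {P11}
2. P8@(0, 0) [-x clear] — {P11, P8}
3. P10@(0, 1) [-x clear] — {P10, P11, P8}
4. P2@(-1, 1) [-x clear] — {P10, P11, P2, P8}
5. P1@(1, 1) [+y clear] — {P1, P10, P11, P2, P8}
6. P7@(1, 2) [-x clear] — {P1, P10, P11, P2, P7, P8}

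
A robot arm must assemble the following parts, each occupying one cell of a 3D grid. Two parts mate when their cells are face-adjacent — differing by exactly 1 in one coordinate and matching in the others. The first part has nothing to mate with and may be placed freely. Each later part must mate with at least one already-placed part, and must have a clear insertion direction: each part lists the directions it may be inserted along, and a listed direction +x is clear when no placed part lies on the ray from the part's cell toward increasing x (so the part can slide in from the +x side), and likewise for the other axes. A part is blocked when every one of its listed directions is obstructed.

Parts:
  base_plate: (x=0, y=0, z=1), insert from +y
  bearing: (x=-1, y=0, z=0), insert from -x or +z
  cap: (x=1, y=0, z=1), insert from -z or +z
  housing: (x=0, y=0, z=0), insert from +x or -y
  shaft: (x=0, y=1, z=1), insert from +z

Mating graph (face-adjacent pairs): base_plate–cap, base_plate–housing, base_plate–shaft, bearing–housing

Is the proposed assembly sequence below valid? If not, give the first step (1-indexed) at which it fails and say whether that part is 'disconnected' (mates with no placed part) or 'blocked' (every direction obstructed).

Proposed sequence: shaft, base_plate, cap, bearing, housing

Invalid at step 2 (blocked)

1. shaft@(0, 1, 1) [+z clear] — {shaft}
2. base_plate@(0, 0, 1) — +y all obstructed ⇒ blocked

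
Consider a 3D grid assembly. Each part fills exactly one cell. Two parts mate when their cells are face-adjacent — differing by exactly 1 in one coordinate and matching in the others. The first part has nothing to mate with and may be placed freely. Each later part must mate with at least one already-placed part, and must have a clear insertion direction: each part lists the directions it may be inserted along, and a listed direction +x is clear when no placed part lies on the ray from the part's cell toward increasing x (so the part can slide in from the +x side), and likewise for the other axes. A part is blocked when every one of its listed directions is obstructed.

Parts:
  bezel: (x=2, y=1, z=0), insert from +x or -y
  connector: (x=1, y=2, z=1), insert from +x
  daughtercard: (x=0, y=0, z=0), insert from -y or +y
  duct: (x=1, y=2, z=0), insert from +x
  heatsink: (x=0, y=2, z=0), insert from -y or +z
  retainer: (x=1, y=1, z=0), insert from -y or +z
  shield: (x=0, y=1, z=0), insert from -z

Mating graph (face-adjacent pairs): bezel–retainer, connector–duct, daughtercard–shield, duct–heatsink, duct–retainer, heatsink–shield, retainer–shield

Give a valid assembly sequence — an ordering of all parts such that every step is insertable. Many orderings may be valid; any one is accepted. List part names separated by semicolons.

1. bezel@(2, 1, 0) [+x clear] — {bezel}
2. retainer@(1, 1, 0) [-y clear] — {bezel, retainer}
3. duct@(1, 2, 0) [+x clear] — {bezel, duct, retainer}
4. connector@(1, 2, 1) [+x clear] — {bezel, connector, duct, retainer}
5. shield@(0, 1, 0) [-z clear] — {bezel, connector, duct, retainer, shield}
6. daughtercard@(0, 0, 0) [-y clear] — {bezel, connector, daughtercard, duct, retainer, shield}
7. heatsink@(0, 2, 0) [+z clear] — {bezel, connector, daughtercard, duct, heatsink, retainer, shield}

bezel; retainer; duct; connector; shield; daughtercard; heatsink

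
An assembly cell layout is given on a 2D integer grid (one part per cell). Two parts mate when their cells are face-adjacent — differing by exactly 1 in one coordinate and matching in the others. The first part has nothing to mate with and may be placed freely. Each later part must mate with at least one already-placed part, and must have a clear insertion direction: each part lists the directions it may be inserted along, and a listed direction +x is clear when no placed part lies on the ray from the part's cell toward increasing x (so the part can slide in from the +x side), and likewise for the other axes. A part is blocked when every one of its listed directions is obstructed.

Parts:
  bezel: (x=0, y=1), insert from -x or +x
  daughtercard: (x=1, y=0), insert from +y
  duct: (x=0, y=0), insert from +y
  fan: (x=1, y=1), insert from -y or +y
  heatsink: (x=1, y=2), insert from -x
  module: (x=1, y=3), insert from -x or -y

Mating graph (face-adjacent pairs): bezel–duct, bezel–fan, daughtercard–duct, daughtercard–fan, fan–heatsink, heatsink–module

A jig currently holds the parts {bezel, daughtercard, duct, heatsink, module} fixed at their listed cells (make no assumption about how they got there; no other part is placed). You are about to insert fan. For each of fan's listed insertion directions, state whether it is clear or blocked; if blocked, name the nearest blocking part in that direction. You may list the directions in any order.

-y: nearest on ray is daughtercard@(1, 0) ⇒ blocked
+y: nearest on ray is heatsink@(1, 2) ⇒ blocked

+y: blocked by heatsink; -y: blocked by daughtercard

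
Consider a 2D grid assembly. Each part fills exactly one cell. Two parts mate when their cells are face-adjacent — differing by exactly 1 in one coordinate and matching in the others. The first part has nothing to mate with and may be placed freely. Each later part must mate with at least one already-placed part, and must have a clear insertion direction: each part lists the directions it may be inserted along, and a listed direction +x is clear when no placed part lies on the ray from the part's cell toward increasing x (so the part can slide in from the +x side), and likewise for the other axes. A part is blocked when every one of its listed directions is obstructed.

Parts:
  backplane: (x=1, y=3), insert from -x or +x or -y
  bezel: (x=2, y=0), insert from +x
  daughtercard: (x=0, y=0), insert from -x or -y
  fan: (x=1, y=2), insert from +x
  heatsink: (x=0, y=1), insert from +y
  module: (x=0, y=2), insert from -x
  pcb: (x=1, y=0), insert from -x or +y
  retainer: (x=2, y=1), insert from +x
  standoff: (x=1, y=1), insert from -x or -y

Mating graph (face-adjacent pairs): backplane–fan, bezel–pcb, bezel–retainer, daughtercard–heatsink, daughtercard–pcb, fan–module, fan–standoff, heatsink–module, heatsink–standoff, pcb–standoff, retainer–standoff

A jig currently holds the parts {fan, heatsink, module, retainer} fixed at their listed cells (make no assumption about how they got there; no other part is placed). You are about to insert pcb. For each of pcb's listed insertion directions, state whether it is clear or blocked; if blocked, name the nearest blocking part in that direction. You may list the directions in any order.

-x: ray from pcb(1, 0) has no placed part ⇒ clear
+y: nearest on ray is fan@(1, 2) ⇒ blocked

+y: blocked by fan; -x: clear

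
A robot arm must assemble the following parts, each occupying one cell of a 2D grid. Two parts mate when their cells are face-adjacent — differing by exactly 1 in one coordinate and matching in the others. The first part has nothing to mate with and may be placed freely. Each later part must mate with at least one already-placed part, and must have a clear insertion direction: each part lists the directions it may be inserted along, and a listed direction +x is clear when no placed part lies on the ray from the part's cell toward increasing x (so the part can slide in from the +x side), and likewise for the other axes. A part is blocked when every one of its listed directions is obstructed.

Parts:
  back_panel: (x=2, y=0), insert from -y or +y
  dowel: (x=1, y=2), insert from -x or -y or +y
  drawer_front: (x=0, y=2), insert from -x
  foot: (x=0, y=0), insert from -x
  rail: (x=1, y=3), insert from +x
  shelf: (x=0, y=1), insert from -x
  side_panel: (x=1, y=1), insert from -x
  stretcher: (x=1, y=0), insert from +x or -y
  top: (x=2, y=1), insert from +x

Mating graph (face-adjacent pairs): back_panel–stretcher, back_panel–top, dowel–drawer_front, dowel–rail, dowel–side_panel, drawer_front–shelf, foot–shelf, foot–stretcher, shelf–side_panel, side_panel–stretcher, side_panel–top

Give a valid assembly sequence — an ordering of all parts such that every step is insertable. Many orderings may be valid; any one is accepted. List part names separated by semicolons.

1. top@(2, 1) [+x clear] — {top}
2. back_panel@(2, 0) [-y clear] — {back_panel, top}
3. stretcher@(1, 0) [-y clear] — {back_panel, stretcher, top}
4. foot@(0, 0) [-x clear] — {back_panel, foot, stretcher, top}
5. side_panel@(1, 1) [-x clear] — {back_panel, foot, side_panel, stretcher, top}
6. dowel@(1, 2) [-x clear] — {back_panel, dowel, foot, side_panel, stretcher, top}
7. shelf@(0, 1) [-x clear] — {back_panel, dowel, foot, shelf, side_panel, stretcher, top}
8. drawer_front@(0, 2) [-x clear] — {back_panel, dowel, drawer_front, foot, shelf, side_panel, stretcher, top}
9. rail@(1, 3) [+x clear] — {back_panel, dowel, drawer_front, foot, rail, shelf, side_panel, stretcher, top}

top; back_panel; stretcher; foot; side_panel; dowel; shelf; drawer_front; rail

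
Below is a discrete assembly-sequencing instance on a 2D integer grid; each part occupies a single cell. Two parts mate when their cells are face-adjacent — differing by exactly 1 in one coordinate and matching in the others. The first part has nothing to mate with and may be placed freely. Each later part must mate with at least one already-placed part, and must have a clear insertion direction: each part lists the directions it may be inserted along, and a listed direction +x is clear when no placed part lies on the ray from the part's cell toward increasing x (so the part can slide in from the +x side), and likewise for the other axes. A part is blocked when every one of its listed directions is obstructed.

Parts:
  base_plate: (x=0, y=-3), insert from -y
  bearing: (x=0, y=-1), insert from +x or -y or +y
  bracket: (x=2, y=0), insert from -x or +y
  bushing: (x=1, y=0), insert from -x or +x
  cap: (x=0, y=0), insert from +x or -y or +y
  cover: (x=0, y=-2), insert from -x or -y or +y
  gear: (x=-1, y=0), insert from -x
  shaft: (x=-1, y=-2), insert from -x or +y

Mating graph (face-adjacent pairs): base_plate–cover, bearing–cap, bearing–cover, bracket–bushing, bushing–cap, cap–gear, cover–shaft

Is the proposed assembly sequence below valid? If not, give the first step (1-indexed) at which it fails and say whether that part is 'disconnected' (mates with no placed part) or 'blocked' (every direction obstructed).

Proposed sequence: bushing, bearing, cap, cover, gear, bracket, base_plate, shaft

Invalid at step 2 (disconnected)

1. bushing@(1, 0) [-x clear] — {bushing}
2. bearing@(0, -1) — no placed neighbour ⇒ disconnected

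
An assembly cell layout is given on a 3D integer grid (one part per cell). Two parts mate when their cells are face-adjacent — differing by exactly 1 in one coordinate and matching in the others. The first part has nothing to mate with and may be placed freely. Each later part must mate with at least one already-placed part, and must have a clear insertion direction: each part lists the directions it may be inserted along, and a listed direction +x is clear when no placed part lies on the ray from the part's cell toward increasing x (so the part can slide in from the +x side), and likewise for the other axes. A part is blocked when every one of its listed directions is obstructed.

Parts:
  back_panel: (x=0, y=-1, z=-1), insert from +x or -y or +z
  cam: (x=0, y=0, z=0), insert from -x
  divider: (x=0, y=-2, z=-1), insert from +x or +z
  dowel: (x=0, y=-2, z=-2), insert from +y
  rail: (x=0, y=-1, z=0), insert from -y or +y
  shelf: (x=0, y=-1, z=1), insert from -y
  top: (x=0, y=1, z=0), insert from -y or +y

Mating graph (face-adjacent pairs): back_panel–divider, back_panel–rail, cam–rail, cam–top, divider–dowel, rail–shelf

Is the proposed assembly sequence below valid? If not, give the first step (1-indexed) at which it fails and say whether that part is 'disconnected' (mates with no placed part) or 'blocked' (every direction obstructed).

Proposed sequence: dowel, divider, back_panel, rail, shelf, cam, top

Valid

1. dowel@(0, -2, -2) [+y clear] — {dowel}
2. divider@(0, -2, -1) [+x clear] — {divider, dowel}
3. back_panel@(0, -1, -1) [+x clear] — {back_panel, divider, dowel}
4. rail@(0, -1, 0) [-y clear] — {back_panel, divider, dowel, rail}
5. shelf@(0, -1, 1) [-y clear] — {back_panel, divider, dowel, rail, shelf}
6. cam@(0, 0, 0) [-x clear] — {back_panel, cam, divider, dowel, rail, shelf}
7. top@(0, 1, 0) [+y clear] — {back_panel, cam, divider, dowel, rail, shelf, top}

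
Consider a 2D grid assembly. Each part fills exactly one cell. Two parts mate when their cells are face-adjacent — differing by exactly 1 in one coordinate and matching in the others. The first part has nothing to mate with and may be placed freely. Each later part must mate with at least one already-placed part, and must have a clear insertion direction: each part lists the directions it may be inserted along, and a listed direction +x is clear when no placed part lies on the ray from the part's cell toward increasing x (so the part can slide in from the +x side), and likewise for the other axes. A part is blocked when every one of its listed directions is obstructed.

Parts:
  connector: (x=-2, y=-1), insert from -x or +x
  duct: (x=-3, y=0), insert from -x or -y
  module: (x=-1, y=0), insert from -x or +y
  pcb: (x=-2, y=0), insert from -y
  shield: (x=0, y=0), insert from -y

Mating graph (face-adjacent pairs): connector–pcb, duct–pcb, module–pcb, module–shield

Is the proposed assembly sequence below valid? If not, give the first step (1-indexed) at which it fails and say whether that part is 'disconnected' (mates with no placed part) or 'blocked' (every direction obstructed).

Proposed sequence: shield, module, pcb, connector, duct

Valid

1. shield@(0, 0) [-y clear] — {shield}
2. module@(-1, 0) [-x clear] — {module, shield}
3. pcb@(-2, 0) [-y clear] — {module, pcb, shield}
4. connector@(-2, -1) [-x clear] — {connector, module, pcb, shield}
5. duct@(-3, 0) [-x clear] — {connector, duct, module, pcb, shield}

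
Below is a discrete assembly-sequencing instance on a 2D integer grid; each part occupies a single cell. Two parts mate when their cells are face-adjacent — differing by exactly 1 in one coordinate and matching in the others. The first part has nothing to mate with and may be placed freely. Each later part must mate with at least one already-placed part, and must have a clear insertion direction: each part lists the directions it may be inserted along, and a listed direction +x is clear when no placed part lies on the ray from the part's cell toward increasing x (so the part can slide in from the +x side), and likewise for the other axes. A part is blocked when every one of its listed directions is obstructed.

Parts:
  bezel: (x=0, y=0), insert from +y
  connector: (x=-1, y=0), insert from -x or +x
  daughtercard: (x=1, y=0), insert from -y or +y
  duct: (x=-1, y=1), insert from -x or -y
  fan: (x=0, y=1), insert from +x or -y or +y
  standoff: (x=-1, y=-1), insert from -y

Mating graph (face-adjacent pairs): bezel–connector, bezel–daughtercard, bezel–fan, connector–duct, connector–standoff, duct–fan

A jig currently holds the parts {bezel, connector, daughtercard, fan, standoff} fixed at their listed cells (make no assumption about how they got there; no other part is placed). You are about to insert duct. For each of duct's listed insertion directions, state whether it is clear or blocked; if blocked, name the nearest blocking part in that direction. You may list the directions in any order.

-x: clear; -y: blocked by connector

-x: ray from duct(-1, 1) has no placed part ⇒ clear
-y: nearest on ray is connector@(-1, 0) ⇒ blocked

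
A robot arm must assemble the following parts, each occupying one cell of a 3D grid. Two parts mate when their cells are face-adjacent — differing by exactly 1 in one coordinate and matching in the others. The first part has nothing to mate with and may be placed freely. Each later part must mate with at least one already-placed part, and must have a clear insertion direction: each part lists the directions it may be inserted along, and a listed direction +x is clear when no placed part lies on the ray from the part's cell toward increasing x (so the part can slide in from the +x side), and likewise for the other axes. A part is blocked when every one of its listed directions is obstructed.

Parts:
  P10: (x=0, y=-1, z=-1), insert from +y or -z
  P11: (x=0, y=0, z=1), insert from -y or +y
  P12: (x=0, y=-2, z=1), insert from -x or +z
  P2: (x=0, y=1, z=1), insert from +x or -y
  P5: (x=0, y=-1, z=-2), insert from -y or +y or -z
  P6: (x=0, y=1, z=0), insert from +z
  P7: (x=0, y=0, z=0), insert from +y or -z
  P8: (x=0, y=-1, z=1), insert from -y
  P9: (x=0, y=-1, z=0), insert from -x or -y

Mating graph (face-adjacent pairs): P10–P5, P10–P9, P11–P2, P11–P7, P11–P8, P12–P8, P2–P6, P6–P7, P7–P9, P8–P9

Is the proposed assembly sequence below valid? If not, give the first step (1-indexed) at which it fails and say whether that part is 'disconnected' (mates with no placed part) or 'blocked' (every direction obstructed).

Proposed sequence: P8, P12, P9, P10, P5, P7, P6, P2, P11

Invalid at step 9 (blocked)

1. P8@(0, -1, 1) [-y clear] — {P8}
2. P12@(0, -2, 1) [-x clear] — {P12, P8}
3. P9@(0, -1, 0) [-x clear] — {P12, P8, P9}
4. P10@(0, -1, -1) [+y clear] — {P10, P12, P8, P9}
5. P5@(0, -1, -2) [-y clear] — {P10, P12, P5, P8, P9}
6. P7@(0, 0, 0) [+y clear] — {P10, P12, P5, P7, P8, P9}
7. P6@(0, 1, 0) [+z clear] — {P10, P12, P5, P6, P7, P8, P9}
8. P2@(0, 1, 1) [+x clear] — {P10, P12, P2, P5, P6, P7, P8, P9}
9. P11@(0, 0, 1) — -y/+y all obstructed ⇒ blocked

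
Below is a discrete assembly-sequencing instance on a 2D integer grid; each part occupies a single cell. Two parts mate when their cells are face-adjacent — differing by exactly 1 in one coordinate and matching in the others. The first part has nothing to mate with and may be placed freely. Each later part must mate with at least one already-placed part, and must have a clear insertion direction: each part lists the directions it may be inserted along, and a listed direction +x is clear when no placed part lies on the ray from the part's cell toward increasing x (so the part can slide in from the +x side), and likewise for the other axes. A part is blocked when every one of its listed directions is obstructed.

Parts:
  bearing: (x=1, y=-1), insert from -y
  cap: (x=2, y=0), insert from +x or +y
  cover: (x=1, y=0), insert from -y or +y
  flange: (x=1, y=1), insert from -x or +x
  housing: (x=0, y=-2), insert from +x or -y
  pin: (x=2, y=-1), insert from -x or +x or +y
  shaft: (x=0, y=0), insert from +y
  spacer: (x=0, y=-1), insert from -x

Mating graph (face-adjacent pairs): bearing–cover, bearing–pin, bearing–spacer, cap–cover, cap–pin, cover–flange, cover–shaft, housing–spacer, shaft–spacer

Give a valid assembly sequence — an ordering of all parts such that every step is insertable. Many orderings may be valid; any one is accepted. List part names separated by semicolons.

1. spacer@(0, -1) [-x clear] — {spacer}
2. shaft@(0, 0) [+y clear] — {shaft, spacer}
3. housing@(0, -2) [+x clear] — {housing, shaft, spacer}
4. cover@(1, 0) [-y clear] — {cover, housing, shaft, spacer}
5. flange@(1, 1) [-x clear] — {cover, flange, housing, shaft, spacer}
6. cap@(2, 0) [+x clear] — {cap, cover, flange, housing, shaft, spacer}
7. pin@(2, -1) [+x clear] — {cap, cover, flange, housing, pin, shaft, spacer}
8. bearing@(1, -1) [-y clear] — {bearing, cap, cover, flange, housing, pin, shaft, spacer}

spacer; shaft; housing; cover; flange; cap; pin; bearing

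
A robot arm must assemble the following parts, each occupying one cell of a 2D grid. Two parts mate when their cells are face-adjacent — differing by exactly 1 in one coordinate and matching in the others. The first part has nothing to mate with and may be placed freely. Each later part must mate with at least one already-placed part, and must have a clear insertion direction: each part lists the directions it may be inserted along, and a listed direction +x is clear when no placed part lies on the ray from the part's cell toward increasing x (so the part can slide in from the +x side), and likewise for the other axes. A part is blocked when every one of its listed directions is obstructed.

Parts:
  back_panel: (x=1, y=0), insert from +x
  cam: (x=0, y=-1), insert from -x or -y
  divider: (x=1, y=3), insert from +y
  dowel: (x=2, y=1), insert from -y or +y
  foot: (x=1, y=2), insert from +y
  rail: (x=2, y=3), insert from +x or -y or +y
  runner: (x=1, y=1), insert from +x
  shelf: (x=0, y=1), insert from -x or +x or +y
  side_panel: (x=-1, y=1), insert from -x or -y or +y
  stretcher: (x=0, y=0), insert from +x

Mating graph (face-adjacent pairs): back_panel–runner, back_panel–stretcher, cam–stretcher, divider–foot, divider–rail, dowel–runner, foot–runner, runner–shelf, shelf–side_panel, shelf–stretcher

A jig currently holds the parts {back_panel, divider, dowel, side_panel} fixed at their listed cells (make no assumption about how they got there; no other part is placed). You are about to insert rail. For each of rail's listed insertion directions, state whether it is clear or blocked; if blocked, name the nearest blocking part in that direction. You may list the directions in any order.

+x: ray from rail(2, 3) has no placed part ⇒ clear
-y: nearest on ray is dowel@(2, 1) ⇒ blocked
+y: ray from rail(2, 3) has no placed part ⇒ clear

+x: clear; +y: clear; -y: blocked by dowel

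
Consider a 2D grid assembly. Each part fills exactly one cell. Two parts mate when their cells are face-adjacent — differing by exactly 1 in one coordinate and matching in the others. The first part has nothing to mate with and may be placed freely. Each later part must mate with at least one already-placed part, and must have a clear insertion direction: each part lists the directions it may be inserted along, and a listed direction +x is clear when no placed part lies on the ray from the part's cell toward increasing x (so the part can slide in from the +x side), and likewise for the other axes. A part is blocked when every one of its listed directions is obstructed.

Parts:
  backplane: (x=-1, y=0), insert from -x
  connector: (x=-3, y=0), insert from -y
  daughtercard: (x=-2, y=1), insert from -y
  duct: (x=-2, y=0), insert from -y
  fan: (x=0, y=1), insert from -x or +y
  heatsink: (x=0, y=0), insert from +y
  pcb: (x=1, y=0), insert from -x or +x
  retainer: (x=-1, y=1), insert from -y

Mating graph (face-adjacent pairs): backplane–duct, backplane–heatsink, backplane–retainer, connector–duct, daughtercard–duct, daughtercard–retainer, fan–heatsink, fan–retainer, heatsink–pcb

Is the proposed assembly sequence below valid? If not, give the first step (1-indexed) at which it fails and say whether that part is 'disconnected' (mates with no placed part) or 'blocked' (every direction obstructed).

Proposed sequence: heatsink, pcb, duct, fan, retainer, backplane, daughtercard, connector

1. heatsink@(0, 0) [+y clear] — {heatsink}
2. pcb@(1, 0) [+x clear] — {heatsink, pcb}
3. duct@(-2, 0) — no placed neighbour ⇒ disconnected

Invalid at step 3 (disconnected)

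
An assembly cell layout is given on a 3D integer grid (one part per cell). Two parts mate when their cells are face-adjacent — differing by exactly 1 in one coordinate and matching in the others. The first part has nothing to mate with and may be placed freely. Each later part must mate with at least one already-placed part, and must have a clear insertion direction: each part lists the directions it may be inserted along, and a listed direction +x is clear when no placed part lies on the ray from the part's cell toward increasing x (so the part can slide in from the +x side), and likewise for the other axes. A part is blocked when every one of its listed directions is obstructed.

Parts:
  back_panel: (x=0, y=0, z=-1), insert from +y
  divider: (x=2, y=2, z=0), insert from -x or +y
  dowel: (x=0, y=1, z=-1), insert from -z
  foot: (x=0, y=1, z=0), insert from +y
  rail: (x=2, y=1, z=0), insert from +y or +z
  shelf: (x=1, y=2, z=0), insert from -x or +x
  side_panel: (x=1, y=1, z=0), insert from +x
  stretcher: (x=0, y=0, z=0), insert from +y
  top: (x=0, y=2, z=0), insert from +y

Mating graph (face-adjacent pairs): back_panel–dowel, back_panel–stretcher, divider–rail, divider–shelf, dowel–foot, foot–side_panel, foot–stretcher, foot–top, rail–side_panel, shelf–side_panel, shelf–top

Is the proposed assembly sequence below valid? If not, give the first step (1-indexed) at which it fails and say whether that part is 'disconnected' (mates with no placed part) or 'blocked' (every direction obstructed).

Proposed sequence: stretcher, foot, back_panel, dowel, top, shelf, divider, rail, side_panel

Invalid at step 9 (blocked)

1. stretcher@(0, 0, 0) [+y clear] — {stretcher}
2. foot@(0, 1, 0) [+y clear] — {foot, stretcher}
3. back_panel@(0, 0, -1) [+y clear] — {back_panel, foot, stretcher}
4. dowel@(0, 1, -1) [-z clear] — {back_panel, dowel, foot, stretcher}
5. top@(0, 2, 0) [+y clear] — {back_panel, dowel, foot, stretcher, top}
6. shelf@(1, 2, 0) [+x clear] — {back_panel, dowel, foot, shelf, stretcher, top}
7. divider@(2, 2, 0) [+y clear] — {back_panel, divider, dowel, foot, shelf, stretcher, top}
8. rail@(2, 1, 0) [+z clear] — {back_panel, divider, dowel, foot, rail, shelf, stretcher, top}
9. side_panel@(1, 1, 0) — +x all obstructed ⇒ blocked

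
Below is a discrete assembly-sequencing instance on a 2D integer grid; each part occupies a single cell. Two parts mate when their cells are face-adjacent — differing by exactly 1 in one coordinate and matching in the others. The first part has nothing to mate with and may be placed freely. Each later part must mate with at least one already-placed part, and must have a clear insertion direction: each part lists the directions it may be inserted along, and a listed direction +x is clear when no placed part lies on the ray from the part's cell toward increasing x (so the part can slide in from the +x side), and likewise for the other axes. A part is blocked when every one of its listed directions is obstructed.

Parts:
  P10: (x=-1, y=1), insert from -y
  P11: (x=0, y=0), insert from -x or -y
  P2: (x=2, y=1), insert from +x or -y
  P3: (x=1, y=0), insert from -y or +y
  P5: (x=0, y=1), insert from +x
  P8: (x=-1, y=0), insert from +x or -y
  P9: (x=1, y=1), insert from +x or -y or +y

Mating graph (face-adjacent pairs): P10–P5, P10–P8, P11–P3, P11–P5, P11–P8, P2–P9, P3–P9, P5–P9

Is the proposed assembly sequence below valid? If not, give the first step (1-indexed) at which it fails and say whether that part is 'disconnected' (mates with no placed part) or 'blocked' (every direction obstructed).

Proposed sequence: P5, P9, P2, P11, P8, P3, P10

Invalid at step 7 (blocked)

1. P5@(0, 1) [+x clear] — {P5}
2. P9@(1, 1) [+x clear] — {P5, P9}
3. P2@(2, 1) [+x clear] — {P2, P5, P9}
4. P11@(0, 0) [-x clear] — {P11, P2, P5, P9}
5. P8@(-1, 0) [-y clear] — {P11, P2, P5, P8, P9}
6. P3@(1, 0) [-y clear] — {P11, P2, P3, P5, P8, P9}
7. P10@(-1, 1) — -y all obstructed ⇒ blocked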